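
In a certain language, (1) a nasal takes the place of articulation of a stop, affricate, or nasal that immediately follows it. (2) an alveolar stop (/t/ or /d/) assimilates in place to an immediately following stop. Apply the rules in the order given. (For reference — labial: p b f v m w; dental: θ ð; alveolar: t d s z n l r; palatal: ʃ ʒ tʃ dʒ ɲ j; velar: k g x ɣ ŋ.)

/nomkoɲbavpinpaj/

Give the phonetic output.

[noŋkombavpimpaj]

Rule 1: /m/ before /k/ (velar) → [ŋ]
Rule 1: /ɲ/ before /b/ (labial) → [m]
Rule 1: /n/ before /p/ (labial) → [m]
After rule 1: noŋkombavpimpaj
Rule 2: no segment meets the rule's conditions; no change.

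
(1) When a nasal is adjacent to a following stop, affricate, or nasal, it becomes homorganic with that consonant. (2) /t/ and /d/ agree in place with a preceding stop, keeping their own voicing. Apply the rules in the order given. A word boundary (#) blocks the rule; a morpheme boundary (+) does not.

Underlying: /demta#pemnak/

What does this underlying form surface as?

[denta#pennak]

Rule 1: /m/ before /t/ (alveolar) → [n]
Rule 1: /m/ before /n/ (alveolar) → [n]
After rule 1: denta#pennak
Rule 2: no segment meets the rule's conditions; no change.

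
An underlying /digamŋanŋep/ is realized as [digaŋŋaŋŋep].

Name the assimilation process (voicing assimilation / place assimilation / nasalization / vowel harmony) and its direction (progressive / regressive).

/m/→[ŋ] /n/→[ŋ].
Each target copies a feature from the following segment, so the direction is regressive.

place assimilation, regressive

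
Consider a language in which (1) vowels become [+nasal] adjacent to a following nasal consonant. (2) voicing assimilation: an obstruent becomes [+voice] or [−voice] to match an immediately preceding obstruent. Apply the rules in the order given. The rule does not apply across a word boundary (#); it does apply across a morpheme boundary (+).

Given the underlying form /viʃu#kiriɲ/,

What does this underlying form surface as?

[viʃu#kirĩɲ]

Rule 1: /i/ before nasal /ɲ/ → [ĩ]
After rule 1: viʃu#kirĩɲ
Rule 2: no segment meets the rule's conditions; no change.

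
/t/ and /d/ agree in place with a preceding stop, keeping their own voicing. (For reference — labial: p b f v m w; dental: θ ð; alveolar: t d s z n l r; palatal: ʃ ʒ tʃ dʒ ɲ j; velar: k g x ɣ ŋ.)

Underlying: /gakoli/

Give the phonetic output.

[gakoli]

no segment meets the rule's conditions; no change.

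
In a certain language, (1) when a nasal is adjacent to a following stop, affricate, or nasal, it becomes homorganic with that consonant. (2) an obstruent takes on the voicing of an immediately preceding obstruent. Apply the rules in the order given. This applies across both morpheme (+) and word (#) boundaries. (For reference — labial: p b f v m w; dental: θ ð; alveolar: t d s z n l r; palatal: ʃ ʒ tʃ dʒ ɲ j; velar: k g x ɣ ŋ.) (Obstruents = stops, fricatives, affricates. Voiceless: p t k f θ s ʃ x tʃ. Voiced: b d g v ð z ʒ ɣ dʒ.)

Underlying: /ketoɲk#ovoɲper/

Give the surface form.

Rule 1: /ɲ/ before /k/ (velar) → [ŋ]
Rule 1: /ɲ/ before /p/ (labial) → [m]
After rule 1: ketoŋk#ovomper
Rule 2: no segment meets the rule's conditions; no change.

[ketoŋk#ovomper]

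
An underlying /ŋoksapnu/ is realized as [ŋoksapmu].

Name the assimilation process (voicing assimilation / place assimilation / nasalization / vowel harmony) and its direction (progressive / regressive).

/n/→[m].
Each target copies a feature from the preceding segment, so the direction is progressive.

place assimilation, progressive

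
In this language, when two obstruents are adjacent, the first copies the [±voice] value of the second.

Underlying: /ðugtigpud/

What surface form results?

[ðuktikpud]

/g/ before /t/ (voiceless) → [k]
/g/ before /p/ (voiceless) → [k]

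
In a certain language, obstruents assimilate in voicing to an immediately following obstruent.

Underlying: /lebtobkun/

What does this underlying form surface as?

[leptopkun]

/b/ before /t/ (voiceless) → [p]
/b/ before /k/ (voiceless) → [p]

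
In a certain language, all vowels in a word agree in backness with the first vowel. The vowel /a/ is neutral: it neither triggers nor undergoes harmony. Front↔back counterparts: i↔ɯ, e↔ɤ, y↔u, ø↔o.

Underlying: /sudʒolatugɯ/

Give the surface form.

[sudʒolatugɯ]

no segment meets the rule's conditions; no change.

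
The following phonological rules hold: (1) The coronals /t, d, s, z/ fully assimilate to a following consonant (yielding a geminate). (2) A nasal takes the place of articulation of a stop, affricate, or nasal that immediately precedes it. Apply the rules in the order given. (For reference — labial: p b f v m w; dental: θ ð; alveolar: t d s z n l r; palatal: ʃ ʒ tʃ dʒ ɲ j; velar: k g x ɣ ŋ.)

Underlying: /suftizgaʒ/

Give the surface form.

[suftiggaʒ]

Rule 1: /z/ before /g/ → [g] (total assimilation)
After rule 1: suftiggaʒ
Rule 2: no segment meets the rule's conditions; no change.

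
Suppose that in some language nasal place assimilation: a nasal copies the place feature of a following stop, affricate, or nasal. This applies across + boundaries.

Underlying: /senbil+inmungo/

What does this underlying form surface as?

[sembil+immuŋgo]

/n/ before /b/ (labial) → [m]
/n/ before /m/ (labial) → [m]
/n/ before /g/ (velar) → [ŋ]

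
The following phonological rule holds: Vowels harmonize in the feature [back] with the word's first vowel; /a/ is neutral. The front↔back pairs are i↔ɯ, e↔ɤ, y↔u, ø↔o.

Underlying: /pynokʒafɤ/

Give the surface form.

/o/ harmonizes with /y/ ([-back]) → [ø]
/ɤ/ harmonizes with /y/ ([-back]) → [e]

[pynøkʒafe]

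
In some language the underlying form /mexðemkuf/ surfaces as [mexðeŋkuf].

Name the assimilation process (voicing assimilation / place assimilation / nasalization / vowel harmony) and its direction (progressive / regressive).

place assimilation, regressive

/m/→[ŋ].
Each target copies a feature from the following segment, so the direction is regressive.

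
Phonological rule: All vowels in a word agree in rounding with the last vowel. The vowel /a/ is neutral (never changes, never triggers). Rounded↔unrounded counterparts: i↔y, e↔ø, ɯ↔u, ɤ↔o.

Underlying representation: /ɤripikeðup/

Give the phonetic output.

[orypykøðup]

/ɤ/ harmonizes with /u/ ([+round]) → [o]
/i/ harmonizes with /u/ ([+round]) → [y]
/i/ harmonizes with /u/ ([+round]) → [y]
/e/ harmonizes with /u/ ([+round]) → [ø]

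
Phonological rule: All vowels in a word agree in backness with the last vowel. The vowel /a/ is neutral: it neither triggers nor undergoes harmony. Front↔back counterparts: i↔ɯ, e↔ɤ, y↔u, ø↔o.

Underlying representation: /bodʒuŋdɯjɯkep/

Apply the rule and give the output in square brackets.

/o/ harmonizes with /e/ ([-back]) → [ø]
/u/ harmonizes with /e/ ([-back]) → [y]
/ɯ/ harmonizes with /e/ ([-back]) → [i]
/ɯ/ harmonizes with /e/ ([-back]) → [i]

[bødʒyŋdijikep]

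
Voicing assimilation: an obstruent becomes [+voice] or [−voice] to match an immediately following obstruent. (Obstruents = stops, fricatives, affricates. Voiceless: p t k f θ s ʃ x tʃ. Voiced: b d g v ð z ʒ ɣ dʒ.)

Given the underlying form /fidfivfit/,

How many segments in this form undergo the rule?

/d/ before /f/ (voiceless) → [t]
/v/ before /f/ (voiceless) → [f]
2 segments change.

2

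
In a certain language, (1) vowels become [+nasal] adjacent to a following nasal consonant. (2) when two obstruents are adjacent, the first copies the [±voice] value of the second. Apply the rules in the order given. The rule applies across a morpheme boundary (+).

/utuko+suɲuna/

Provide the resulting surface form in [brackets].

Rule 1: /u/ before nasal /ɲ/ → [ũ]
Rule 1: /u/ before nasal /n/ → [ũ]
After rule 1: utuko+sũɲũna
Rule 2: no segment meets the rule's conditions; no change.

[utuko+sũɲũna]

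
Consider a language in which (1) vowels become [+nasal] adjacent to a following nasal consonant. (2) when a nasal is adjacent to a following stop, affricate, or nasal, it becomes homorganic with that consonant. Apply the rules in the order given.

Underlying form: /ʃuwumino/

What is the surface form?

Rule 1: /u/ before nasal /m/ → [ũ]
Rule 1: /i/ before nasal /n/ → [ĩ]
After rule 1: ʃuwũmĩno
Rule 2: no segment meets the rule's conditions; no change.

[ʃuwũmĩno]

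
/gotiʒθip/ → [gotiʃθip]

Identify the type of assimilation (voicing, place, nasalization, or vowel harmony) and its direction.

/ʒ/→[ʃ].
Each target copies a feature from the following segment, so the direction is regressive.

voicing assimilation, regressive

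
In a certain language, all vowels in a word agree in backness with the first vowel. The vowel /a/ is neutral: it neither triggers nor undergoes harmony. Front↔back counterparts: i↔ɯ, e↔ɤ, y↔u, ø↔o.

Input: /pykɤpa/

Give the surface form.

[pykepa]

/ɤ/ harmonizes with /y/ ([-back]) → [e]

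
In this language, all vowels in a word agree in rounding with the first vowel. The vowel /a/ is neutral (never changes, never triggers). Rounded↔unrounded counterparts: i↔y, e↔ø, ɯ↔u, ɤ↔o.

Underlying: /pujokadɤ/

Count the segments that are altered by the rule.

/ɤ/ harmonizes with /u/ ([+round]) → [o]
1 segment changes.

1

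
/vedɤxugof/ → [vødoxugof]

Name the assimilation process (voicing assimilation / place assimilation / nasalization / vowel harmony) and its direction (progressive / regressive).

vowel harmony, regressive

/e/→[ø] /ɤ/→[o].
Vowels agree with the last vowel, so the harmony is regressive.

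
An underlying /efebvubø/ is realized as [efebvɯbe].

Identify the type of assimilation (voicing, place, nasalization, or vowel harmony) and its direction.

/u/→[ɯ] /ø/→[e].
Vowels agree with the first vowel, so the harmony is progressive.

vowel harmony, progressive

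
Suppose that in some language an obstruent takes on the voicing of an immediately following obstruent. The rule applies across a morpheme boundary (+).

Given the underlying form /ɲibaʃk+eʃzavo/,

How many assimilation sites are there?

/ʃ/ before /z/ (voiced) → [ʒ]
1 segment changes.

1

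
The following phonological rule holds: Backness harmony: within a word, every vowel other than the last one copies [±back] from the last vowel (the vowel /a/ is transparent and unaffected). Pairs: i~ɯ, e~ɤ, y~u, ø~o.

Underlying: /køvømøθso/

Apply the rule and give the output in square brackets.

[kovomoθso]

/ø/ harmonizes with /o/ ([+back]) → [o]
/ø/ harmonizes with /o/ ([+back]) → [o]
/ø/ harmonizes with /o/ ([+back]) → [o]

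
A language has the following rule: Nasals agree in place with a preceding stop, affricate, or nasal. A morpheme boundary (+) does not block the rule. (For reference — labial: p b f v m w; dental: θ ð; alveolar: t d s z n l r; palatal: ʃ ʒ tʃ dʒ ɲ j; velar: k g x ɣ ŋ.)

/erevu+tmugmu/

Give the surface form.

[erevu+tnugŋu]

/m/ after /t/ (alveolar) → [n]
/m/ after /g/ (velar) → [ŋ]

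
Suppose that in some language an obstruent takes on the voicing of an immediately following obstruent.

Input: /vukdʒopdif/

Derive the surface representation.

/k/ before /dʒ/ (voiced) → [g]
/p/ before /d/ (voiced) → [b]

[vugdʒobdif]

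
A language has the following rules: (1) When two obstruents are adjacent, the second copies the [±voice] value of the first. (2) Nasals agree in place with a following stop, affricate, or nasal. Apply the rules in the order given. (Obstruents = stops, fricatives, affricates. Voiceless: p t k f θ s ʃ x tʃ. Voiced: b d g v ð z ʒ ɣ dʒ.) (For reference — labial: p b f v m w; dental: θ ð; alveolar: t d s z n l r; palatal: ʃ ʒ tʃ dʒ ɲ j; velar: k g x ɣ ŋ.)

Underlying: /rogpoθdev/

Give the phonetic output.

[rogboθtev]

Rule 1: /p/ after /g/ (voiced) → [b]
Rule 1: /d/ after /θ/ (voiceless) → [t]
After rule 1: rogboθtev
Rule 2: no segment meets the rule's conditions; no change.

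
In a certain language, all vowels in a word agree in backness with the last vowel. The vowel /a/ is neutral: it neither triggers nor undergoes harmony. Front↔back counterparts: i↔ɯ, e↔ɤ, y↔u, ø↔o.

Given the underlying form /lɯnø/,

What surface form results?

[linø]

/ɯ/ harmonizes with /ø/ ([-back]) → [i]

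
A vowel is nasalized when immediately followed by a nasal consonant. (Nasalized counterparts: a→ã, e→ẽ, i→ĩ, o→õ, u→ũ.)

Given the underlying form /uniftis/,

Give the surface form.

/u/ before nasal /n/ → [ũ]

[ũniftis]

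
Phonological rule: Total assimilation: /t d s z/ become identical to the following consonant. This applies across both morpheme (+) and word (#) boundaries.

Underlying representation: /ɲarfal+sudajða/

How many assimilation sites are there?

No segment meets the rule's conditions.

0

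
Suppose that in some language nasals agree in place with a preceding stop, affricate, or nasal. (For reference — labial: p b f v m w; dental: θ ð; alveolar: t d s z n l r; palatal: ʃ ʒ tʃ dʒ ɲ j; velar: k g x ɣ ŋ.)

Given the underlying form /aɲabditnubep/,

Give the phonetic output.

no segment meets the rule's conditions; no change.

[aɲabditnubep]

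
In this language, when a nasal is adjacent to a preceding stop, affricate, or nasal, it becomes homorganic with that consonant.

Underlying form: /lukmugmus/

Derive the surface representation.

[lukŋugŋus]

/m/ after /k/ (velar) → [ŋ]
/m/ after /g/ (velar) → [ŋ]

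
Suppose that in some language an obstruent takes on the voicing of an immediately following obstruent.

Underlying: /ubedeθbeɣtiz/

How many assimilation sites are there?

/θ/ before /b/ (voiced) → [ð]
/ɣ/ before /t/ (voiceless) → [x]
2 segments change.

2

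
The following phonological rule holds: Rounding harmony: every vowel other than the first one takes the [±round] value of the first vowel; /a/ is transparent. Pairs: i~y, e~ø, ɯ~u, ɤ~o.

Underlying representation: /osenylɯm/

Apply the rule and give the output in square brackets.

/e/ harmonizes with /o/ ([+round]) → [ø]
/ɯ/ harmonizes with /o/ ([+round]) → [u]

[osønylum]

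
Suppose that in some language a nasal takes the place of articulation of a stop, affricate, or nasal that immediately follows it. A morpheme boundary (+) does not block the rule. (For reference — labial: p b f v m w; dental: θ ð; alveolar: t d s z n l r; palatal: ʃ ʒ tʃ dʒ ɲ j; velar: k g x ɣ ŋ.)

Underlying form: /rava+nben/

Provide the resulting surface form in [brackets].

[rava+mben]

/n/ before /b/ (labial) → [m]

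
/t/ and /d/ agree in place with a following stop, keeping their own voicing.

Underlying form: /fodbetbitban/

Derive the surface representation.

[fobbepbipban]

/d/ before /b/ (labial) → [b]
/t/ before /b/ (labial) → [p]
/t/ before /b/ (labial) → [p]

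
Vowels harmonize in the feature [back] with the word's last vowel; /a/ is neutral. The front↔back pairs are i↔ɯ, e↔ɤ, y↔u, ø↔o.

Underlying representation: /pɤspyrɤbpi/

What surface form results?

/ɤ/ harmonizes with /i/ ([-back]) → [e]
/ɤ/ harmonizes with /i/ ([-back]) → [e]

[pespyrebpi]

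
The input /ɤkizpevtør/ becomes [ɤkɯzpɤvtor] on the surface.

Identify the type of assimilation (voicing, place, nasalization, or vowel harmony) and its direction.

/i/→[ɯ] /e/→[ɤ] /ø/→[o].
Vowels agree with the first vowel, so the harmony is progressive.

vowel harmony, progressive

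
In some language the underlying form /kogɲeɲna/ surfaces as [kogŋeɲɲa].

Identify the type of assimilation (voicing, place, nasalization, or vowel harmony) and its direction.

place assimilation, progressive

/ɲ/→[ŋ] /n/→[ɲ].
Each target copies a feature from the preceding segment, so the direction is progressive.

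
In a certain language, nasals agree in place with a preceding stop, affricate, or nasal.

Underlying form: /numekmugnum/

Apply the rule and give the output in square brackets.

[numekŋugŋum]

/m/ after /k/ (velar) → [ŋ]
/n/ after /g/ (velar) → [ŋ]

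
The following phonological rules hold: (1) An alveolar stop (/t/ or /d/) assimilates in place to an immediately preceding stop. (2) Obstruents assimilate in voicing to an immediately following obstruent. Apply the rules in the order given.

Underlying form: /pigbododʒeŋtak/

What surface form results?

[pigbododʒeŋtak]

Rule 1: no segment meets the rule's conditions; no change.
After rule 1: pigbododʒeŋtak
Rule 2: no segment meets the rule's conditions; no change.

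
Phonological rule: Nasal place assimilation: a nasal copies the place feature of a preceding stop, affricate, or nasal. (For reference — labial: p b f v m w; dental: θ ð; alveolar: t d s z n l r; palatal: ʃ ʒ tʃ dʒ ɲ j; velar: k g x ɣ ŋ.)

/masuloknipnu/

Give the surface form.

[masulokŋipmu]

/n/ after /k/ (velar) → [ŋ]
/n/ after /p/ (labial) → [m]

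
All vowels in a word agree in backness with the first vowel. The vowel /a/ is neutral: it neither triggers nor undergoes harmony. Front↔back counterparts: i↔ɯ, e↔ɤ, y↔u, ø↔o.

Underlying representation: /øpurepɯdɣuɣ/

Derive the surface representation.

/u/ harmonizes with /ø/ ([-back]) → [y]
/ɯ/ harmonizes with /ø/ ([-back]) → [i]
/u/ harmonizes with /ø/ ([-back]) → [y]

[øpyrepidɣyɣ]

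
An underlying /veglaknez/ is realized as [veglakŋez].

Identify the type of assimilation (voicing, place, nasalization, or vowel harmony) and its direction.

/n/→[ŋ].
Each target copies a feature from the preceding segment, so the direction is progressive.

place assimilation, progressive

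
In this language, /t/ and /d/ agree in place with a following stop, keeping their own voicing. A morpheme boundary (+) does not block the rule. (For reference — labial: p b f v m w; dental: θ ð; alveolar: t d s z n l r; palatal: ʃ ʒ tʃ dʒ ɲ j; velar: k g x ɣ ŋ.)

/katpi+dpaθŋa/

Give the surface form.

[kappi+bpaθŋa]

/t/ before /p/ (labial) → [p]
/d/ before /p/ (labial) → [b]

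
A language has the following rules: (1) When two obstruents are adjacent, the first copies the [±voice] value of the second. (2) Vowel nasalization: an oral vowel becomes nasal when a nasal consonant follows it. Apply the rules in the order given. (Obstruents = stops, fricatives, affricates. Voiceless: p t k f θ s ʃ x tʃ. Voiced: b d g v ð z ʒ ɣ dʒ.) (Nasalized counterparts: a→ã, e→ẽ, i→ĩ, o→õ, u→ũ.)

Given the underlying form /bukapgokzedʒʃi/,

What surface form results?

Rule 1: /p/ before /g/ (voiced) → [b]
Rule 1: /k/ before /z/ (voiced) → [g]
Rule 1: /dʒ/ before /ʃ/ (voiceless) → [tʃ]
After rule 1: bukabgogzetʃʃi
Rule 2: no segment meets the rule's conditions; no change.

[bukabgogzetʃʃi]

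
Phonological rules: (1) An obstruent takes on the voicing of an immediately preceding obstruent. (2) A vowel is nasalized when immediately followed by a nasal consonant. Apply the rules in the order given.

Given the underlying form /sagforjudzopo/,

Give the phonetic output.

Rule 1: /f/ after /g/ (voiced) → [v]
After rule 1: sagvorjudzopo
Rule 2: no segment meets the rule's conditions; no change.

[sagvorjudzopo]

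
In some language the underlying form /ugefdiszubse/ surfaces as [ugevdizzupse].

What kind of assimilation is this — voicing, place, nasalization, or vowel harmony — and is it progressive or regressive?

/f/→[v] /s/→[z] /b/→[p].
Each target copies a feature from the following segment, so the direction is regressive.

voicing assimilation, regressive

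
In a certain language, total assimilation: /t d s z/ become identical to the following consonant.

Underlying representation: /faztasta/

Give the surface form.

[fattatta]

/z/ before /t/ → [t] (total assimilation)
/s/ before /t/ → [t] (total assimilation)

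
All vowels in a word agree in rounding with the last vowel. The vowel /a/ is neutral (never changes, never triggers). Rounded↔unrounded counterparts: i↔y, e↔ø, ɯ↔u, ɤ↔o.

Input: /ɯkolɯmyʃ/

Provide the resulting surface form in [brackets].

[ukolumyʃ]

/ɯ/ harmonizes with /y/ ([+round]) → [u]
/ɯ/ harmonizes with /y/ ([+round]) → [u]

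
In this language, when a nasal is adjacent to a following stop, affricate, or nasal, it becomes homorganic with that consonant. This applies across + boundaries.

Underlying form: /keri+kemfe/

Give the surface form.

[keri+kemfe]

no segment meets the rule's conditions; no change.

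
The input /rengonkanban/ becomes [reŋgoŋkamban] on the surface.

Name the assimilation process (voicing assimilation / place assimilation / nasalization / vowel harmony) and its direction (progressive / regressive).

/n/→[ŋ] /n/→[ŋ] /n/→[m].
Each target copies a feature from the following segment, so the direction is regressive.

place assimilation, regressive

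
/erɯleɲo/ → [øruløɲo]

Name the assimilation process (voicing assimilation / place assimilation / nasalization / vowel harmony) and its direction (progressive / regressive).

vowel harmony, regressive

/e/→[ø] /ɯ/→[u] /e/→[ø].
Vowels agree with the last vowel, so the harmony is regressive.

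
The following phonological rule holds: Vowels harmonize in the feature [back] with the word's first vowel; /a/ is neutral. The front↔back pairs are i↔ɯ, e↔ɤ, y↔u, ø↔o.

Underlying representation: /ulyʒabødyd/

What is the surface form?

[uluʒabodud]

/y/ harmonizes with /u/ ([+back]) → [u]
/ø/ harmonizes with /u/ ([+back]) → [o]
/y/ harmonizes with /u/ ([+back]) → [u]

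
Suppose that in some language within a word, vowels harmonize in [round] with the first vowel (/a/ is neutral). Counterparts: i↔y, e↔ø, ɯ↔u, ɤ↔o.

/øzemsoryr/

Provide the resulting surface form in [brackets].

[øzømsoryr]

/e/ harmonizes with /ø/ ([+round]) → [ø]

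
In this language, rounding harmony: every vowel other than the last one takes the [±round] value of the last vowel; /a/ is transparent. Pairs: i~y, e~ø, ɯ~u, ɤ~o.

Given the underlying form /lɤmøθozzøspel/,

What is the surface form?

/ø/ harmonizes with /e/ ([-round]) → [e]
/o/ harmonizes with /e/ ([-round]) → [ɤ]
/ø/ harmonizes with /e/ ([-round]) → [e]

[lɤmeθɤzzespel]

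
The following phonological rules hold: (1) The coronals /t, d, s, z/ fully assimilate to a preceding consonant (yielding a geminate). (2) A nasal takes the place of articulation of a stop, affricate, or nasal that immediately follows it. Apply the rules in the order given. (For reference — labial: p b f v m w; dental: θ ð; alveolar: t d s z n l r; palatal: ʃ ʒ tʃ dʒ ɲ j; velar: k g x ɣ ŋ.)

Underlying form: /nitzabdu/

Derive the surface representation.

Rule 1: /z/ after /t/ → [t] (total assimilation)
Rule 1: /d/ after /b/ → [b] (total assimilation)
After rule 1: nittabbu
Rule 2: no segment meets the rule's conditions; no change.

[nittabbu]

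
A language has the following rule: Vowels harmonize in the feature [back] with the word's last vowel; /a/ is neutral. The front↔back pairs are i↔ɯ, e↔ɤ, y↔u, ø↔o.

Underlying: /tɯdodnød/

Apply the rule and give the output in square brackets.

/ɯ/ harmonizes with /ø/ ([-back]) → [i]
/o/ harmonizes with /ø/ ([-back]) → [ø]

[tidødnød]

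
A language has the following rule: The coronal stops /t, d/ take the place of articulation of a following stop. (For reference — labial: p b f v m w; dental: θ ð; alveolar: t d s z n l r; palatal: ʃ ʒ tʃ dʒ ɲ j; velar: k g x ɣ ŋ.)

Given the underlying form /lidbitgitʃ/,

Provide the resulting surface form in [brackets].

/d/ before /b/ (labial) → [b]
/t/ before /g/ (velar) → [k]

[libbikgitʃ]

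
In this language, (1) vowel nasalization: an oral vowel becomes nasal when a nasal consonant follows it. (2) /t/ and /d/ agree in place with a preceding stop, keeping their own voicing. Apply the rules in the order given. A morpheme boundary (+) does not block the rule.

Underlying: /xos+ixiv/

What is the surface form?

Rule 1: no segment meets the rule's conditions; no change.
After rule 1: xos+ixiv
Rule 2: no segment meets the rule's conditions; no change.

[xos+ixiv]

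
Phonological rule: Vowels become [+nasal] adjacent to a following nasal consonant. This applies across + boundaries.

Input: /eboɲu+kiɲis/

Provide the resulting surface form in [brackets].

[ebõɲu+kĩɲis]

/o/ before nasal /ɲ/ → [õ]
/i/ before nasal /ɲ/ → [ĩ]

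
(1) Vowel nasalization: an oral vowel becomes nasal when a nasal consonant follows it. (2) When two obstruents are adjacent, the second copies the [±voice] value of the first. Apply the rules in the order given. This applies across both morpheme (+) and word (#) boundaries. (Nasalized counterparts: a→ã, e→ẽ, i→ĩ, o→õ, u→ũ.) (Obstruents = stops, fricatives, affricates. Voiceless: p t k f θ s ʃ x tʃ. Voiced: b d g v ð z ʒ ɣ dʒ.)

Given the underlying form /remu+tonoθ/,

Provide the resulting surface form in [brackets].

Rule 1: /e/ before nasal /m/ → [ẽ]
Rule 1: /o/ before nasal /n/ → [õ]
After rule 1: rẽmu+tõnoθ
Rule 2: no segment meets the rule's conditions; no change.

[rẽmu+tõnoθ]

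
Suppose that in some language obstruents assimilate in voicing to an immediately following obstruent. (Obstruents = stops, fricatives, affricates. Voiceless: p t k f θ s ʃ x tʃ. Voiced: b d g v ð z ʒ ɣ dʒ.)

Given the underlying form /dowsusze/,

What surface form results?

/s/ before /z/ (voiced) → [z]

[dowsuzze]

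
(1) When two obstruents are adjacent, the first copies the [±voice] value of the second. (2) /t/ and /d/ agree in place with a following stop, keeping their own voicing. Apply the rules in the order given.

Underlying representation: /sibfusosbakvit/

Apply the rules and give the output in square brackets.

Rule 1: /b/ before /f/ (voiceless) → [p]
Rule 1: /s/ before /b/ (voiced) → [z]
Rule 1: /k/ before /v/ (voiced) → [g]
After rule 1: sipfusozbagvit
Rule 2: no segment meets the rule's conditions; no change.

[sipfusozbagvit]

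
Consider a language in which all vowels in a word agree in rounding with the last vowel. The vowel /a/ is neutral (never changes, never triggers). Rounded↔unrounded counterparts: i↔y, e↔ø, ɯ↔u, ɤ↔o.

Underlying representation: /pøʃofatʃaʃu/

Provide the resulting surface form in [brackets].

no segment meets the rule's conditions; no change.

[pøʃofatʃaʃu]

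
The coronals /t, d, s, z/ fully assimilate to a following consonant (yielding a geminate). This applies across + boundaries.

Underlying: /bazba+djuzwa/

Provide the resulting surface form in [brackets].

/z/ before /b/ → [b] (total assimilation)
/d/ before /j/ → [j] (total assimilation)
/z/ before /w/ → [w] (total assimilation)

[babba+jjuwwa]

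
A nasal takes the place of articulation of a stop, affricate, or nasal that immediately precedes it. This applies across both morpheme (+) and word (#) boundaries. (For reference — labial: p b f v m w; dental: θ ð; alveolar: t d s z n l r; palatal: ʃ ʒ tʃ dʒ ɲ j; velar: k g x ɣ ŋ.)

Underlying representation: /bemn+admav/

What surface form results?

/n/ after /m/ (labial) → [m]
/m/ after /d/ (alveolar) → [n]

[bemm+adnav]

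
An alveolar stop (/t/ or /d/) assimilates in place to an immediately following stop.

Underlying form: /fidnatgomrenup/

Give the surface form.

[fidnakgomrenup]

/t/ before /g/ (velar) → [k]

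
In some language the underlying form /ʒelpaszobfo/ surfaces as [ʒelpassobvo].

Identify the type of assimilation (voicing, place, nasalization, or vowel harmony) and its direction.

voicing assimilation, progressive

/z/→[s] /f/→[v].
Each target copies a feature from the preceding segment, so the direction is progressive.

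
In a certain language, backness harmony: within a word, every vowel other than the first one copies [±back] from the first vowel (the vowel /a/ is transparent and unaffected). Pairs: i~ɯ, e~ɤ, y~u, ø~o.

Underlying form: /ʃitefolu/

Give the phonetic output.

/o/ harmonizes with /i/ ([-back]) → [ø]
/u/ harmonizes with /i/ ([-back]) → [y]

[ʃiteføly]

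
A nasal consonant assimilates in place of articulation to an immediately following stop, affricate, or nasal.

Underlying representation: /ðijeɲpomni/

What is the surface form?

/ɲ/ before /p/ (labial) → [m]
/m/ before /n/ (alveolar) → [n]

[ðijemponni]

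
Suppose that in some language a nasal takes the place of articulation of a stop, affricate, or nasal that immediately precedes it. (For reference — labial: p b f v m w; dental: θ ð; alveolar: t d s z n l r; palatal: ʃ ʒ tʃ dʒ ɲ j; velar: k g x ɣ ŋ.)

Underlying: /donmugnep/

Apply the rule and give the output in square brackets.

[donnugŋep]

/m/ after /n/ (alveolar) → [n]
/n/ after /g/ (velar) → [ŋ]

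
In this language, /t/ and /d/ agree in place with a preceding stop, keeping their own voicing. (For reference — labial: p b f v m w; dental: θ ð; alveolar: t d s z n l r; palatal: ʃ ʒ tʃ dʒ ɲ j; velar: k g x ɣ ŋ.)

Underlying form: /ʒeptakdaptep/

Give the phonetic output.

[ʒeppakgappep]

/t/ after /p/ (labial) → [p]
/d/ after /k/ (velar) → [g]
/t/ after /p/ (labial) → [p]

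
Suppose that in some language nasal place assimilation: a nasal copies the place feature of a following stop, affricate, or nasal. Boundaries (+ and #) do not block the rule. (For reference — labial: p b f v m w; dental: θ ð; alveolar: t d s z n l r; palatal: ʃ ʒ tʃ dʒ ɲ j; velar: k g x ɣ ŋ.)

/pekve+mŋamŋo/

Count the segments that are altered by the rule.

/m/ before /ŋ/ (velar) → [ŋ]
/m/ before /ŋ/ (velar) → [ŋ]
2 segments change.

2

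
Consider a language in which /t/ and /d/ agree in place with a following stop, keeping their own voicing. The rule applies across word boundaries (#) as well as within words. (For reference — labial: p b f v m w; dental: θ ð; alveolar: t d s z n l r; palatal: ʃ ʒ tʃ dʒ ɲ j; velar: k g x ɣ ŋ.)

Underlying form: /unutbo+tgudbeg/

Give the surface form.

/t/ before /b/ (labial) → [p]
/t/ before /g/ (velar) → [k]
/d/ before /b/ (labial) → [b]

[unupbo+kgubbeg]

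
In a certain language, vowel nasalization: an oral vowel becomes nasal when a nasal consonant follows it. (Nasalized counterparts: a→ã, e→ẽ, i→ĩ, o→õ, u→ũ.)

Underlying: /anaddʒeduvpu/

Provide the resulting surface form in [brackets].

[ãnaddʒeduvpu]

/a/ before nasal /n/ → [ã]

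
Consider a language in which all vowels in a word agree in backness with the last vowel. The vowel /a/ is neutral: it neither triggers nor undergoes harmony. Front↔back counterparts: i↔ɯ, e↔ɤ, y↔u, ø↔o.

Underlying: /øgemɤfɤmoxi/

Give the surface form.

/ɤ/ harmonizes with /i/ ([-back]) → [e]
/ɤ/ harmonizes with /i/ ([-back]) → [e]
/o/ harmonizes with /i/ ([-back]) → [ø]

[øgemefemøxi]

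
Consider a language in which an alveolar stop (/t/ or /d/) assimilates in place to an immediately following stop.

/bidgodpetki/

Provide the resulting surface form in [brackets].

/d/ before /g/ (velar) → [g]
/d/ before /p/ (labial) → [b]
/t/ before /k/ (velar) → [k]

[biggobpekki]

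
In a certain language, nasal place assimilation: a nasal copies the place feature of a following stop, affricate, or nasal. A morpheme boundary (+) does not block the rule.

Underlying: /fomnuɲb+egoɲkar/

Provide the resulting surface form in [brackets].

/m/ before /n/ (alveolar) → [n]
/ɲ/ before /b/ (labial) → [m]
/ɲ/ before /k/ (velar) → [ŋ]

[fonnumb+egoŋkar]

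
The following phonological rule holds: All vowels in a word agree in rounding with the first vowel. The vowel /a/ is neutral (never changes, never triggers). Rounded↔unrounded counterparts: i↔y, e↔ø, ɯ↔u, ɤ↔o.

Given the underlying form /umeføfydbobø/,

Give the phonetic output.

/e/ harmonizes with /u/ ([+round]) → [ø]

[umøføfydbobø]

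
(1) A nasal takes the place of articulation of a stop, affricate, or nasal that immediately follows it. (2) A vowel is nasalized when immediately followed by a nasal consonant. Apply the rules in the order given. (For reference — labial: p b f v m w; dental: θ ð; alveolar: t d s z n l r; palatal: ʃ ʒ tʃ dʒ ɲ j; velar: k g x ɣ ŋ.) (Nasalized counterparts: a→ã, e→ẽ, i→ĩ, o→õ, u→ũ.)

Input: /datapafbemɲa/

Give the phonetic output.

Rule 1: /m/ before /ɲ/ (palatal) → [ɲ]
After rule 1: datapafbeɲɲa
Rule 2: /e/ before nasal /ɲ/ → [ẽ]

[datapafbẽɲɲa]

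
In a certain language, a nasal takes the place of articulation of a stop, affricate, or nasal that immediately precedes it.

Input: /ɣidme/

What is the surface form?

/m/ after /d/ (alveolar) → [n]

[ɣidne]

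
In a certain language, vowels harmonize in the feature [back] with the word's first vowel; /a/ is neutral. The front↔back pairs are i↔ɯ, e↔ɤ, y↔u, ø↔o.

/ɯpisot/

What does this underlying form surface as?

/i/ harmonizes with /ɯ/ ([+back]) → [ɯ]

[ɯpɯsot]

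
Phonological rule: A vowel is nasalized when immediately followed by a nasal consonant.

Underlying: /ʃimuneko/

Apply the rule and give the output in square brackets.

[ʃĩmũneko]

/i/ before nasal /m/ → [ĩ]
/u/ before nasal /n/ → [ũ]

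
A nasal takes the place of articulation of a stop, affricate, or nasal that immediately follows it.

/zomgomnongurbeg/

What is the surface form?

[zoŋgonnoŋgurbeg]

/m/ before /g/ (velar) → [ŋ]
/m/ before /n/ (alveolar) → [n]
/n/ before /g/ (velar) → [ŋ]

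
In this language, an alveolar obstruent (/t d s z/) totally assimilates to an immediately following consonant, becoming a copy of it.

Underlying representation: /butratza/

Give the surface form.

[burrazza]

/t/ before /r/ → [r] (total assimilation)
/t/ before /z/ → [z] (total assimilation)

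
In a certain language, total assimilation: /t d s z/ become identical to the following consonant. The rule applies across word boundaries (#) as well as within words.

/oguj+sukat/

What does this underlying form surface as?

[oguj+sukat]

no segment meets the rule's conditions; no change.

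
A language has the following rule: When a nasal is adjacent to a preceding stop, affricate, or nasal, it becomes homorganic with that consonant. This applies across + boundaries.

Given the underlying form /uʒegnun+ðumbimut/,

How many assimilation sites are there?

1

/n/ after /g/ (velar) → [ŋ]
1 segment changes.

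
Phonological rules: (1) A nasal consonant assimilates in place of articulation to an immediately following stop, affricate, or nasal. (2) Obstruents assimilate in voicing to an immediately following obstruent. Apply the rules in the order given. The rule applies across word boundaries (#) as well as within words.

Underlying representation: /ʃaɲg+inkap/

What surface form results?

Rule 1: /ɲ/ before /g/ (velar) → [ŋ]
Rule 1: /n/ before /k/ (velar) → [ŋ]
After rule 1: ʃaŋg+iŋkap
Rule 2: no segment meets the rule's conditions; no change.

[ʃaŋg+iŋkap]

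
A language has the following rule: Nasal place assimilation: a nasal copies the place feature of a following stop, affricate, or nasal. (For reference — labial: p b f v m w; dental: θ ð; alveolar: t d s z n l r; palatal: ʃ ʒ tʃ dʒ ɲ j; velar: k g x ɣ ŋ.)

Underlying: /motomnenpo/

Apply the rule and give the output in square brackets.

/m/ before /n/ (alveolar) → [n]
/n/ before /p/ (labial) → [m]

[motonnempo]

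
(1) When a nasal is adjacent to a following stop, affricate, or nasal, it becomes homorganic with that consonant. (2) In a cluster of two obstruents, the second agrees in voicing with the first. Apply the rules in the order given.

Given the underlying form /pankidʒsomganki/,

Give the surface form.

[paŋkidʒzoŋgaŋki]

Rule 1: /n/ before /k/ (velar) → [ŋ]
Rule 1: /m/ before /g/ (velar) → [ŋ]
Rule 1: /n/ before /k/ (velar) → [ŋ]
After rule 1: paŋkidʒsoŋgaŋki
Rule 2: /s/ after /dʒ/ (voiced) → [z]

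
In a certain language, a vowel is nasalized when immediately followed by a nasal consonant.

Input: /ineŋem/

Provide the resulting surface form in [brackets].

[ĩnẽŋẽm]

/i/ before nasal /n/ → [ĩ]
/e/ before nasal /ŋ/ → [ẽ]
/e/ before nasal /m/ → [ẽ]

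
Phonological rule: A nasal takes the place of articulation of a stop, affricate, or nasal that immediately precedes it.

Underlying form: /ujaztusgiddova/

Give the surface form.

[ujaztusgiddova]

no segment meets the rule's conditions; no change.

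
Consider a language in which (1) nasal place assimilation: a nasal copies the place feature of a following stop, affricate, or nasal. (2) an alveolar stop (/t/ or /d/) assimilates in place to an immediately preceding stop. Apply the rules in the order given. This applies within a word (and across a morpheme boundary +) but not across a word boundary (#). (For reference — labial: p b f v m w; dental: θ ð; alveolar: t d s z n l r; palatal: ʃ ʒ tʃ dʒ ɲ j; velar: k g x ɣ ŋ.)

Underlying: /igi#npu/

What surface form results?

[igi#mpu]

Rule 1: /n/ before /p/ (labial) → [m]
After rule 1: igi#mpu
Rule 2: no segment meets the rule's conditions; no change.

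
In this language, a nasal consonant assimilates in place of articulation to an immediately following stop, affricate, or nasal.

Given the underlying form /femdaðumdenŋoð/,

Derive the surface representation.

/m/ before /d/ (alveolar) → [n]
/m/ before /d/ (alveolar) → [n]
/n/ before /ŋ/ (velar) → [ŋ]

[fendaðundeŋŋoð]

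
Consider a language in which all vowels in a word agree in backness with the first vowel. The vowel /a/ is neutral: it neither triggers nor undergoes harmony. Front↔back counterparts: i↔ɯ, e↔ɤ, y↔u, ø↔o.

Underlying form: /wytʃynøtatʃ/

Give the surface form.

[wytʃynøtatʃ]

no segment meets the rule's conditions; no change.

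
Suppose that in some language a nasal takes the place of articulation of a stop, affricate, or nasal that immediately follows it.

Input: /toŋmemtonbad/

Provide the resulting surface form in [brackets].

[tommentombad]

/ŋ/ before /m/ (labial) → [m]
/m/ before /t/ (alveolar) → [n]
/n/ before /b/ (labial) → [m]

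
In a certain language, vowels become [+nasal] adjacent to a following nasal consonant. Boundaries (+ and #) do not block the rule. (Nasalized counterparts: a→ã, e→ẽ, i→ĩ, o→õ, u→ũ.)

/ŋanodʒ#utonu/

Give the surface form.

/a/ before nasal /n/ → [ã]
/o/ before nasal /n/ → [õ]

[ŋãnodʒ#utõnu]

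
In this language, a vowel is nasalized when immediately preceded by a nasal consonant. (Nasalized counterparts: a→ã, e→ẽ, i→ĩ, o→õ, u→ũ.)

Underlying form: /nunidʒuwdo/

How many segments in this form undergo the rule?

/u/ after nasal /n/ → [ũ]
/i/ after nasal /n/ → [ĩ]
2 segments change.

2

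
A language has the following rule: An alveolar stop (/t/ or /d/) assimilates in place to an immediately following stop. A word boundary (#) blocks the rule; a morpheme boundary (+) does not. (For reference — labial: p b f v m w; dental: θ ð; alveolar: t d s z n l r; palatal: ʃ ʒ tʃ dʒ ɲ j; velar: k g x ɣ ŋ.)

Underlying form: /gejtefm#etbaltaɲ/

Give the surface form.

/t/ before /b/ (labial) → [p]

[gejtefm#epbaltaɲ]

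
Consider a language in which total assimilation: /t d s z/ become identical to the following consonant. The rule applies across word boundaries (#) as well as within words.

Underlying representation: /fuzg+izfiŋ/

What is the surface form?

/z/ before /g/ → [g] (total assimilation)
/z/ before /f/ → [f] (total assimilation)

[fugg+iffiŋ]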